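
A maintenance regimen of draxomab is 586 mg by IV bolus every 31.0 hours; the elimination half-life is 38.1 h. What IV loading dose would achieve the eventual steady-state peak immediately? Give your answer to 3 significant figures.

1360 mg

k = ln 2 / 38.1 = 0.01819 h⁻¹
Accumulation ratio R = 1 / (1 − e^(−kτ)) = 1 / (1 − e^(−0.01819×31.0)) = 1 / (1 − 0.5689) = 2.320
Loading dose = maintenance dose × R = 586 × 2.320 ≈ 1360 mg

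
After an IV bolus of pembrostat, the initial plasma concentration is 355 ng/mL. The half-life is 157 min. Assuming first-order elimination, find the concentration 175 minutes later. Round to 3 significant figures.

164 ng/mL

k = ln 2 / 157 = 0.004415 min⁻¹
C(t) = C₀ e^(−kt) = 355 × e^(−0.004415 × 175) = 355 × e^(−0.7726) = 355 × 0.4618 ≈ 164 ng/mL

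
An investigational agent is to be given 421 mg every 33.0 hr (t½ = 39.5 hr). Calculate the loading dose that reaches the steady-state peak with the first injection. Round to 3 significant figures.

k = ln 2 / 39.5 = 0.01755 hr⁻¹
Accumulation ratio R = 1 / (1 − e^(−kτ)) = 1 / (1 − e^(−0.01755×33.0)) = 1 / (1 − 0.5604) = 2.275
Loading dose = maintenance dose × R = 421 × 2.275 ≈ 958 mg

958 mg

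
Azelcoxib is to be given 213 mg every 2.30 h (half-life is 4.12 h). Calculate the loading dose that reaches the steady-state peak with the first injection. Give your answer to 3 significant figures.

664 mg

k = ln 2 / 4.12 = 0.1682 h⁻¹
Accumulation ratio R = 1 / (1 − e^(−kτ)) = 1 / (1 − e^(−0.1682×2.30)) = 1 / (1 − 0.6791) = 3.116
Loading dose = maintenance dose × R = 213 × 3.116 ≈ 664 mg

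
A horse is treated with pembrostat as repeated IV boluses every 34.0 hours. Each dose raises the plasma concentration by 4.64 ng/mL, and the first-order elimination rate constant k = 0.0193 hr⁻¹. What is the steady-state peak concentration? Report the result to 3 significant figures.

Fraction remaining after one interval: e^(−kτ) = e^(−0.01930 × 34.0) = 0.5188
R = 1 / (1 − 0.5188) = 2.078
Css,max = 4.64 × 2.078 ≈ 9.64 ng/mL

9.64 ng/mL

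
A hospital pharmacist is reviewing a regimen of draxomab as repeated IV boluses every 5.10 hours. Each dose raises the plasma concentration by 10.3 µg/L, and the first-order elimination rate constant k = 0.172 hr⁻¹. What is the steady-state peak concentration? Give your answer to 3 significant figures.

17.6 µg/L

Fraction remaining after one interval: e^(−kτ) = e^(−0.1720 × 5.10) = 0.4159
R = 1 / (1 − 0.4159) = 1.712
Css,max = 10.3 × 1.712 ≈ 17.6 µg/L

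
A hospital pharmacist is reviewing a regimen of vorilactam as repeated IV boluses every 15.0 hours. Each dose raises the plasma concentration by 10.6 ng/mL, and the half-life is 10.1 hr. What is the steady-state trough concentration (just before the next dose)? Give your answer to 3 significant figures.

k = ln 2 / 10.1 = 0.06863 hr⁻¹
Fraction remaining after one interval: e^(−kτ) = e^(−0.06863 × 15.0) = 0.3572
R = 1 / (1 − 0.3572) = 1.556
Css,max = 10.6 × 1.556 = 16.49 ng/mL
Css,min = Css,max × e^(−kτ) = 16.49 × 0.3572 ≈ 5.89 ng/mL

5.89 ng/mL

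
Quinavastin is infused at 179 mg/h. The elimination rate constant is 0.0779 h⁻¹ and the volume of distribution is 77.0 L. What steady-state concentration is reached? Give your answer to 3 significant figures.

CL = k · V = 0.0779 × 77.0 = 5.998 L/h
Css = rate / CL = 179 / 5.998 ≈ 29.8 mg/L

29.8 mg/L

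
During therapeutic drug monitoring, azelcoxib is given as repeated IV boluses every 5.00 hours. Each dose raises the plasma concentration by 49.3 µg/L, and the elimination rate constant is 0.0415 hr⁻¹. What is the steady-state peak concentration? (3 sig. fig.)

Fraction remaining after one interval: e^(−kτ) = e^(−0.04150 × 5.00) = 0.8126
R = 1 / (1 − 0.8126) = 5.337
Css,max = 49.3 × 5.337 ≈ 263 µg/L

263 µg/L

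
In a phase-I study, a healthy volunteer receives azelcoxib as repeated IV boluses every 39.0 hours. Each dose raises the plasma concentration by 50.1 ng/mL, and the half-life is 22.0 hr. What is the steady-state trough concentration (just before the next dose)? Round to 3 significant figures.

k = ln 2 / 22.0 = 0.03151 hr⁻¹
Fraction remaining after one interval: e^(−kτ) = e^(−0.03151 × 39.0) = 0.2927
R = 1 / (1 − 0.2927) = 1.414
Css,max = 50.1 × 1.414 = 70.83 ng/mL
Css,min = Css,max × e^(−kτ) = 70.83 × 0.2927 ≈ 20.7 ng/mL

20.7 ng/mL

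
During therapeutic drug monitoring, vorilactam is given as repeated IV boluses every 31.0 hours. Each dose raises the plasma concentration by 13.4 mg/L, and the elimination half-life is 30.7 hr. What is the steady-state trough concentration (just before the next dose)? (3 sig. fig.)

13.2 mg/L

k = ln 2 / 30.7 = 0.02258 hr⁻¹
Fraction remaining after one interval: e^(−kτ) = e^(−0.02258 × 31.0) = 0.4966
R = 1 / (1 − 0.4966) = 1.987
Css,max = 13.4 × 1.987 = 26.62 mg/L
Css,min = Css,max × e^(−kτ) = 26.62 × 0.4966 ≈ 13.2 mg/L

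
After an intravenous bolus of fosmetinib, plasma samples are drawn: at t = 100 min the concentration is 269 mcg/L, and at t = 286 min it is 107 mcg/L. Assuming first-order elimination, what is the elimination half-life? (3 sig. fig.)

k = ln(C₁/C₂) / (t₂ − t₁) = ln(269/107) / (286 − 100)
  = 0.9219 / 186.0 = 0.004956 min⁻¹
t½ = ln 2 / k = ln 2 / 0.004956 ≈ 140 minutes

140 minutes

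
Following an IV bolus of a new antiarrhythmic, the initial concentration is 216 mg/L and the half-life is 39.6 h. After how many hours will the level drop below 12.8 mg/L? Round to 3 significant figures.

161 hours

k = ln 2 / 39.6 = 0.01750 h⁻¹
C(t) = C₀ e^(−kt)  ⇒  t = ln(C₀/C) / k
t = ln(216/12.8) / 0.01750 = 2.826 / 0.01750 ≈ 161 hours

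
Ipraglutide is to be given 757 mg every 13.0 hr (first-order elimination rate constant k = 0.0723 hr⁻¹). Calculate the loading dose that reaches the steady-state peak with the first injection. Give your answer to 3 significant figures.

Accumulation ratio R = 1 / (1 − e^(−kτ)) = 1 / (1 − e^(−0.07230×13.0)) = 1 / (1 − 0.3907) = 1.641
Loading dose = maintenance dose × R = 757 × 1.641 ≈ 1240 mg

1240 mg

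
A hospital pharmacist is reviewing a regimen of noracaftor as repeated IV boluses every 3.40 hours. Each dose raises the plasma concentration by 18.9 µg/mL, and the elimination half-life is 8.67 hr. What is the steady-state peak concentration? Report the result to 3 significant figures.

k = ln 2 / 8.67 = 0.07995 hr⁻¹
Fraction remaining after one interval: e^(−kτ) = e^(−0.07995 × 3.40) = 0.7620
R = 1 / (1 − 0.7620) = 4.201
Css,max = 18.9 × 4.201 ≈ 79.4 µg/mL

79.4 µg/mL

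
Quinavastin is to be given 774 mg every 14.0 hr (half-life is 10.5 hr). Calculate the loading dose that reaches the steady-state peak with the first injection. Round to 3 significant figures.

k = ln 2 / 10.5 = 0.06601 hr⁻¹
Accumulation ratio R = 1 / (1 − e^(−kτ)) = 1 / (1 − e^(−0.06601×14.0)) = 1 / (1 − 0.3969) = 1.658
Loading dose = maintenance dose × R = 774 × 1.658 ≈ 1280 mg

1280 mg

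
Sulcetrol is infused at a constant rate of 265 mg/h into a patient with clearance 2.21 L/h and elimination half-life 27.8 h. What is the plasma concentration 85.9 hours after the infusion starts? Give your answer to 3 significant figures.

Css = rate / CL = 265 / 2.21 = 119.9 mg/L
k = ln 2 / 27.8 = 0.02493 h⁻¹
C(t) = Css (1 − e^(−kt)) = 119.9 × (1 − e^(−2.142)) = 119.9 × 0.8826 ≈ 106 mg/L

106 mg/L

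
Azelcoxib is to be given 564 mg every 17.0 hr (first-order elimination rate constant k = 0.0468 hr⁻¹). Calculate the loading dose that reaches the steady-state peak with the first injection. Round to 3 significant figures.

1030 mg

Accumulation ratio R = 1 / (1 − e^(−kτ)) = 1 / (1 − e^(−0.04680×17.0)) = 1 / (1 − 0.4513) = 1.823
Loading dose = maintenance dose × R = 564 × 1.823 ≈ 1030 mg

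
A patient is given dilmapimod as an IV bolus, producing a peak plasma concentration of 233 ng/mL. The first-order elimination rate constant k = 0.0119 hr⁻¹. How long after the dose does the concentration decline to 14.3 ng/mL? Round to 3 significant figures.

235 hours

C(t) = C₀ e^(−kt)  ⇒  t = ln(C₀/C) / k
t = ln(233/14.3) / 0.01190 = 2.791 / 0.01190 ≈ 235 hours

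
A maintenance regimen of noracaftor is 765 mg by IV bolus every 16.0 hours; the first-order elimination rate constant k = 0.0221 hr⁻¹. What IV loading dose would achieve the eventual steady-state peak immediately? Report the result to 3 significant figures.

2570 mg

Accumulation ratio R = 1 / (1 − e^(−kτ)) = 1 / (1 − e^(−0.02210×16.0)) = 1 / (1 − 0.7022) = 3.357
Loading dose = maintenance dose × R = 765 × 3.357 ≈ 2570 mg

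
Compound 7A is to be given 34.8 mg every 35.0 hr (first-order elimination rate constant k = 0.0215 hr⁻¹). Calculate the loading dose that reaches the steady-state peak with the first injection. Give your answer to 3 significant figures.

Accumulation ratio R = 1 / (1 − e^(−kτ)) = 1 / (1 − e^(−0.02150×35.0)) = 1 / (1 − 0.4712) = 1.891
Loading dose = maintenance dose × R = 34.8 × 1.891 ≈ 65.8 mg

65.8 mg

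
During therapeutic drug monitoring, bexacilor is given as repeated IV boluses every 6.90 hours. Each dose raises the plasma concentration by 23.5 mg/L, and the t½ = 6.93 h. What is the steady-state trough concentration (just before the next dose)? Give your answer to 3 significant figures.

23.6 mg/L

k = ln 2 / 6.93 = 0.1000 h⁻¹
Fraction remaining after one interval: e^(−kτ) = e^(−0.1000 × 6.90) = 0.5015
R = 1 / (1 − 0.5015) = 2.006
Css,max = 23.5 × 2.006 = 47.14 mg/L
Css,min = Css,max × e^(−kτ) = 47.14 × 0.5015 ≈ 23.6 mg/L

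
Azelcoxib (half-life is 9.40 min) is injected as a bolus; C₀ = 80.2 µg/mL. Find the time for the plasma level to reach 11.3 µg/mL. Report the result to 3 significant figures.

k = ln 2 / 9.40 = 0.07374 min⁻¹
C(t) = C₀ e^(−kt)  ⇒  t = ln(C₀/C) / k
t = ln(80.2/11.3) / 0.07374 = 1.960 / 0.07374 ≈ 26.6 minutes

26.6 minutes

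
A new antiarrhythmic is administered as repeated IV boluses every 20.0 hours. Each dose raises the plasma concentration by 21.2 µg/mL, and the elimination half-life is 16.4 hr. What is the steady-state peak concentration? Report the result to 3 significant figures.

k = ln 2 / 16.4 = 0.04227 hr⁻¹
Fraction remaining after one interval: e^(−kτ) = e^(−0.04227 × 20.0) = 0.4294
R = 1 / (1 − 0.4294) = 1.753
Css,max = 21.2 × 1.753 ≈ 37.2 µg/mL

37.2 µg/mL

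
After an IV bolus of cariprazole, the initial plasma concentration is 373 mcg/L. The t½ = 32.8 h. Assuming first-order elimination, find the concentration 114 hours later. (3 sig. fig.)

k = ln 2 / 32.8 = 0.02113 h⁻¹
114 h is 3.476 half-lives, so C = 373 × (1/2)^3.476 = 373 × 0.08990 ≈ 33.5 mcg/L

33.5 mcg/L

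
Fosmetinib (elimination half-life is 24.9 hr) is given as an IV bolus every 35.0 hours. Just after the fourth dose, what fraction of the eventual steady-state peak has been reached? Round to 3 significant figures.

k = ln 2 / 24.9 = 0.02784 hr⁻¹
f_n = 1 − e^(−nkτ) = 1 − e^(−4 × 0.02784 × 35.0) = 1 − e^(−3.897) = 1 − 0.02030 ≈ 0.980

0.980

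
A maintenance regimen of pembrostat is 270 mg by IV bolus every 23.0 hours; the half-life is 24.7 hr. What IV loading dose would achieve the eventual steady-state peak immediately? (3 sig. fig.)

k = ln 2 / 24.7 = 0.02806 hr⁻¹
Accumulation ratio R = 1 / (1 − e^(−kτ)) = 1 / (1 − e^(−0.02806×23.0)) = 1 / (1 − 0.5244) = 2.103
Loading dose = maintenance dose × R = 270 × 2.103 ≈ 568 mg

568 mg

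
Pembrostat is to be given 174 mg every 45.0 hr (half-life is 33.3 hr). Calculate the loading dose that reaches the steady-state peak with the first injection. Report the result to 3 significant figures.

286 mg

k = ln 2 / 33.3 = 0.02082 hr⁻¹
Accumulation ratio R = 1 / (1 − e^(−kτ)) = 1 / (1 − e^(−0.02082×45.0)) = 1 / (1 − 0.3919) = 1.645
Loading dose = maintenance dose × R = 174 × 1.645 ≈ 286 mg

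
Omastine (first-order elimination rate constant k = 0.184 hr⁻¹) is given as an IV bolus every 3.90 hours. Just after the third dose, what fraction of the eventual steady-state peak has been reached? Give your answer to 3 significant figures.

f_n = 1 − e^(−nkτ) = 1 − e^(−3 × 0.1840 × 3.90) = 1 − e^(−2.153) = 1 − 0.1162 ≈ 0.884

0.884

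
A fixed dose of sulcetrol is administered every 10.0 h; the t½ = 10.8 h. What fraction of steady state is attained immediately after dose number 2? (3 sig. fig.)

k = ln 2 / 10.8 = 0.06418 h⁻¹
f_n = 1 − e^(−nkτ) = 1 − e^(−2 × 0.06418 × 10.0) = 1 − e^(−1.284) = 1 − 0.2770 ≈ 0.723

0.723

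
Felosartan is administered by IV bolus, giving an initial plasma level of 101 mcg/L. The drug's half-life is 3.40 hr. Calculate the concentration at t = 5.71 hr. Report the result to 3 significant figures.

31.5 mcg/L

k = ln 2 / 3.40 = 0.2039 hr⁻¹
C(t) = C₀ e^(−kt) = 101 × e^(−0.2039 × 5.71) = 101 × e^(−1.164) = 101 × 0.3122 ≈ 31.5 mcg/L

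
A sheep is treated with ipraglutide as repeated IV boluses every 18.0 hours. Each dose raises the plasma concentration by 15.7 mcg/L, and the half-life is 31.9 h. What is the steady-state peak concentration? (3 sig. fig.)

48.5 mcg/L

k = ln 2 / 31.9 = 0.02173 h⁻¹
Fraction remaining after one interval: e^(−kτ) = e^(−0.02173 × 18.0) = 0.6763
R = 1 / (1 − 0.6763) = 3.089
Css,max = 15.7 × 3.089 ≈ 48.5 mcg/L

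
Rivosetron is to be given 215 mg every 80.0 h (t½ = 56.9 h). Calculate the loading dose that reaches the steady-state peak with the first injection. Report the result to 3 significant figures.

k = ln 2 / 56.9 = 0.01218 h⁻¹
Accumulation ratio R = 1 / (1 − e^(−kτ)) = 1 / (1 − e^(−0.01218×80.0)) = 1 / (1 − 0.3774) = 1.606
Loading dose = maintenance dose × R = 215 × 1.606 ≈ 345 mg

345 mg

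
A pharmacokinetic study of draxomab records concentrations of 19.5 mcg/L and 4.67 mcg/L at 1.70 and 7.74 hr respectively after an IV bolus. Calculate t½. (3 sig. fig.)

k = ln(C₁/C₂) / (t₂ − t₁) = ln(19.5/4.67) / (7.74 − 1.70)
  = 1.429 / 6.040 = 0.2366 hr⁻¹
t½ = ln 2 / k = ln 2 / 0.2366 ≈ 2.93 hours

2.93 hours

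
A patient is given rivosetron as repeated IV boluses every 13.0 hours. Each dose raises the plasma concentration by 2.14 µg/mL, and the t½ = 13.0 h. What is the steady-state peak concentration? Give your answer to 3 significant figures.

k = ln 2 / 13.0 = 0.05332 h⁻¹
Fraction remaining after one interval: e^(−kτ) = e^(−0.05332 × 13.0) = 0.5000
R = 1 / (1 − 0.5000) = 2.000
Css,max = 2.14 × 2.000 ≈ 4.28 µg/mL

4.28 µg/mL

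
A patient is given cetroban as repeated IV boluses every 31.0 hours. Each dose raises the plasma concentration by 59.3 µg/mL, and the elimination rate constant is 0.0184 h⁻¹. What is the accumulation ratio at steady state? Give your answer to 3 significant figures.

Fraction remaining after one interval: e^(−kτ) = e^(−0.01840 × 31.0) = 0.5653
R = 1 / (1 − 0.5653) = 1 / 0.4347 ≈ 2.30

2.30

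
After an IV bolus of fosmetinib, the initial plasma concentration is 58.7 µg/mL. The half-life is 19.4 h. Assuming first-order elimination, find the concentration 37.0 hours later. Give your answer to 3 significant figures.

k = ln 2 / 19.4 = 0.03573 h⁻¹
37.0 h is 1.907 half-lives, so C = 58.7 × (1/2)^1.907 = 58.7 × 0.2666 ≈ 15.6 µg/mL

15.6 µg/mL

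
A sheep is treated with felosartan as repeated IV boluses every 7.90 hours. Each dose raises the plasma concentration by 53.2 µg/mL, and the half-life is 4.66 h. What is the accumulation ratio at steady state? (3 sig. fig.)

1.45

k = ln 2 / 4.66 = 0.1487 h⁻¹
Fraction remaining after one interval: e^(−kτ) = e^(−0.1487 × 7.90) = 0.3088
R = 1 / (1 − 0.3088) = 1 / 0.6912 ≈ 1.45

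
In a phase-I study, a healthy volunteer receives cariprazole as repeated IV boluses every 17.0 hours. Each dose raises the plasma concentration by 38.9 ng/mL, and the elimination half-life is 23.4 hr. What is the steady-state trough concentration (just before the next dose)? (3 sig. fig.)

k = ln 2 / 23.4 = 0.02962 hr⁻¹
Fraction remaining after one interval: e^(−kτ) = e^(−0.02962 × 17.0) = 0.6044
R = 1 / (1 − 0.6044) = 2.528
Css,max = 38.9 × 2.528 = 98.32 ng/mL
Css,min = Css,max × e^(−kτ) = 98.32 × 0.6044 ≈ 59.4 ng/mL

59.4 ng/mL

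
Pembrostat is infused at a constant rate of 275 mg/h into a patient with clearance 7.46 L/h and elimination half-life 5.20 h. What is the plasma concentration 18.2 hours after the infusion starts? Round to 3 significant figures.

Css = rate / CL = 275 / 7.46 = 36.86 mg/L
k = ln 2 / 5.20 = 0.1333 h⁻¹
C(t) = Css (1 − e^(−kt)) = 36.86 × (1 − e^(−2.426)) = 36.86 × 0.9116 ≈ 33.6 mg/L

33.6 mg/L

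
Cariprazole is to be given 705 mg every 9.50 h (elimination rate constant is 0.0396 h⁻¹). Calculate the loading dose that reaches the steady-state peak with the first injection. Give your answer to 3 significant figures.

Accumulation ratio R = 1 / (1 − e^(−kτ)) = 1 / (1 − e^(−0.03960×9.50)) = 1 / (1 − 0.6865) = 3.189
Loading dose = maintenance dose × R = 705 × 3.189 ≈ 2250 mg

2250 mg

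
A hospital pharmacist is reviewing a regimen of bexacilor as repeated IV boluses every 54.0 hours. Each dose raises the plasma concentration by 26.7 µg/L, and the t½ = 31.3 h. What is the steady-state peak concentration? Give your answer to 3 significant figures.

k = ln 2 / 31.3 = 0.02215 h⁻¹
Fraction remaining after one interval: e^(−kτ) = e^(−0.02215 × 54.0) = 0.3024
R = 1 / (1 − 0.3024) = 1.434
Css,max = 26.7 × 1.434 ≈ 38.3 µg/L

38.3 µg/L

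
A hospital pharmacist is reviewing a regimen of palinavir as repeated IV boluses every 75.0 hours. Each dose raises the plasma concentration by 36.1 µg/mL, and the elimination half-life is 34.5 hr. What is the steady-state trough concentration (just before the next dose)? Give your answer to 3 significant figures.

10.3 µg/mL

k = ln 2 / 34.5 = 0.02009 hr⁻¹
Fraction remaining after one interval: e^(−kτ) = e^(−0.02009 × 75.0) = 0.2216
R = 1 / (1 − 0.2216) = 1.285
Css,max = 36.1 × 1.285 = 46.38 µg/mL
Css,min = Css,max × e^(−kτ) = 46.38 × 0.2216 ≈ 10.3 µg/mL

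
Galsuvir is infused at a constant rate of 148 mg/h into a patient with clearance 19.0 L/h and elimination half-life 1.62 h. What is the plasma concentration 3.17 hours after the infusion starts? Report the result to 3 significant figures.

5.78 mg/L

Css = rate / CL = 148 / 19.0 = 7.789 mg/L
k = ln 2 / 1.62 = 0.4279 h⁻¹
C(t) = Css (1 − e^(−kt)) = 7.789 × (1 − e^(−1.356)) = 7.789 × 0.7424 ≈ 5.78 mg/L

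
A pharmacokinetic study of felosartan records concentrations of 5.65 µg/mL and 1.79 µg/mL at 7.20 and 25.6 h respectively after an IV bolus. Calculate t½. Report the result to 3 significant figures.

11.1 hours

k = ln(C₁/C₂) / (t₂ − t₁) = ln(5.65/1.79) / (25.6 − 7.20)
  = 1.149 / 18.40 = 0.06247 h⁻¹
t½ = ln 2 / k = ln 2 / 0.06247 ≈ 11.1 hours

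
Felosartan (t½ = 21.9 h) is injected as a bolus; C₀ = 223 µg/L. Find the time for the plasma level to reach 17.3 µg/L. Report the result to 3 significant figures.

80.8 hours

k = ln 2 / 21.9 = 0.03165 h⁻¹
C(t) = C₀ e^(−kt)  ⇒  t = ln(C₀/C) / k
t = ln(223/17.3) / 0.03165 = 2.556 / 0.03165 ≈ 80.8 hours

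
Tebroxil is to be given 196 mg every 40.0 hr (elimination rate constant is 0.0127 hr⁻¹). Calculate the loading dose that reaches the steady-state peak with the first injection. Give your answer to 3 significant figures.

Accumulation ratio R = 1 / (1 − e^(−kτ)) = 1 / (1 − e^(−0.01270×40.0)) = 1 / (1 − 0.6017) = 2.511
Loading dose = maintenance dose × R = 196 × 2.511 ≈ 492 mg

492 mg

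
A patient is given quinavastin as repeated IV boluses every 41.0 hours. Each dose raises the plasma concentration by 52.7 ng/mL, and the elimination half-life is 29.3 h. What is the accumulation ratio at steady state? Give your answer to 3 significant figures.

1.61

k = ln 2 / 29.3 = 0.02366 h⁻¹
Fraction remaining after one interval: e^(−kτ) = e^(−0.02366 × 41.0) = 0.3791
R = 1 / (1 − 0.3791) = 1 / 0.6209 ≈ 1.61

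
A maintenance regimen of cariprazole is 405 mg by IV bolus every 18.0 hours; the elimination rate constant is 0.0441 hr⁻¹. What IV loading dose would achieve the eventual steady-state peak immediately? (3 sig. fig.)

739 mg

Accumulation ratio R = 1 / (1 − e^(−kτ)) = 1 / (1 − e^(−0.04410×18.0)) = 1 / (1 − 0.4521) = 1.825
Loading dose = maintenance dose × R = 405 × 1.825 ≈ 739 mg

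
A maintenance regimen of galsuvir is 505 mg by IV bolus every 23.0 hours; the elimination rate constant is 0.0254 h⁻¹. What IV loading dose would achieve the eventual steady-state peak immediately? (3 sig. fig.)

Accumulation ratio R = 1 / (1 − e^(−kτ)) = 1 / (1 − e^(−0.02540×23.0)) = 1 / (1 − 0.5576) = 2.260
Loading dose = maintenance dose × R = 505 × 2.260 ≈ 1140 mg

1140 mg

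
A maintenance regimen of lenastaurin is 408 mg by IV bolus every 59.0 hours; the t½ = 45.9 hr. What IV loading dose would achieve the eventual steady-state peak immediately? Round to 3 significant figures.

692 mg

k = ln 2 / 45.9 = 0.01510 hr⁻¹
Accumulation ratio R = 1 / (1 − e^(−kτ)) = 1 / (1 − e^(−0.01510×59.0)) = 1 / (1 − 0.4103) = 1.696
Loading dose = maintenance dose × R = 408 × 1.696 ≈ 692 mg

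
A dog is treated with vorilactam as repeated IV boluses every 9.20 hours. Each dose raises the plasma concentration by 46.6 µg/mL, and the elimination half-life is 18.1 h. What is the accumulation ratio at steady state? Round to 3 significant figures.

3.37

k = ln 2 / 18.1 = 0.03830 h⁻¹
Fraction remaining after one interval: e^(−kτ) = e^(−0.03830 × 9.20) = 0.7031
R = 1 / (1 − 0.7031) = 1 / 0.2969 ≈ 3.37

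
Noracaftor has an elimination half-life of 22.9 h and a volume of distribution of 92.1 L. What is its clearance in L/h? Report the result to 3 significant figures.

k = ln 2 / t½ = ln 2 / 22.9 = 0.03027 h⁻¹
CL = k · V = 0.03027 × 92.1 ≈ 2.79 L/h

2.79 L/h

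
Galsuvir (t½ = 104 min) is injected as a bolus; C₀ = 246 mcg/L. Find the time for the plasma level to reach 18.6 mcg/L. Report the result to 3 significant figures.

387 minutes

k = ln 2 / 104 = 0.006665 min⁻¹
C(t) = C₀ e^(−kt)  ⇒  t = ln(C₀/C) / k
t = ln(246/18.6) / 0.006665 = 2.582 / 0.006665 ≈ 387 minutes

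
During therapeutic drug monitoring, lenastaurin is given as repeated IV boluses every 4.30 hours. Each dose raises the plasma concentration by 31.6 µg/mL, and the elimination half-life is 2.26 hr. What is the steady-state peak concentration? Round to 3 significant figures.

43.1 µg/mL

k = ln 2 / 2.26 = 0.3067 hr⁻¹
Fraction remaining after one interval: e^(−kτ) = e^(−0.3067 × 4.30) = 0.2675
R = 1 / (1 − 0.2675) = 1.365
Css,max = 31.6 × 1.365 ≈ 43.1 µg/mL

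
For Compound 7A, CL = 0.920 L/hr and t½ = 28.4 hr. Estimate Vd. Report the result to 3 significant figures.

37.7 L

k = ln 2 / t½ = ln 2 / 28.4 = 0.02441 hr⁻¹
V = CL / k = 0.920 / 0.02441 ≈ 37.7 L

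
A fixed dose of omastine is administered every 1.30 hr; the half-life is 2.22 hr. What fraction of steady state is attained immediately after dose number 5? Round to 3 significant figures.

k = ln 2 / 2.22 = 0.3122 hr⁻¹
f_n = 1 − e^(−nkτ) = 1 − e^(−5 × 0.3122 × 1.30) = 1 − e^(−2.029) = 1 − 0.1314 ≈ 0.869

0.869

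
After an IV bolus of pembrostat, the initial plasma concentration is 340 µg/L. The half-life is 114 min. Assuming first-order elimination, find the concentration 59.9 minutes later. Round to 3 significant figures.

k = ln 2 / 114 = 0.006080 min⁻¹
59.9 min is 0.5254 half-lives, so C = 340 × (1/2)^0.5254 = 340 × 0.6947 ≈ 236 µg/L

236 µg/L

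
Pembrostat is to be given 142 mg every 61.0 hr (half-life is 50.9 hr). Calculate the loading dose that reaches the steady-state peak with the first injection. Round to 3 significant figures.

252 mg

k = ln 2 / 50.9 = 0.01362 hr⁻¹
Accumulation ratio R = 1 / (1 − e^(−kτ)) = 1 / (1 − e^(−0.01362×61.0)) = 1 / (1 − 0.4357) = 1.772
Loading dose = maintenance dose × R = 142 × 1.772 ≈ 252 mg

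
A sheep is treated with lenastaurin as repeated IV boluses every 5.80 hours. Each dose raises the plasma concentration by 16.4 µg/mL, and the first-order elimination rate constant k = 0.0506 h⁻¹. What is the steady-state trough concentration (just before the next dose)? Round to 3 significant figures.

48.1 µg/mL

Fraction remaining after one interval: e^(−kτ) = e^(−0.05060 × 5.80) = 0.7457
R = 1 / (1 − 0.7457) = 3.932
Css,max = 16.4 × 3.932 = 64.48 µg/mL
Css,min = Css,max × e^(−kτ) = 64.48 × 0.7457 ≈ 48.1 µg/mL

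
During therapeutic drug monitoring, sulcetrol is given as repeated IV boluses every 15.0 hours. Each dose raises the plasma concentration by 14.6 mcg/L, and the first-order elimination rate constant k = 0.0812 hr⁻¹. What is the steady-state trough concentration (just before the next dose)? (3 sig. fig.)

Fraction remaining after one interval: e^(−kτ) = e^(−0.08120 × 15.0) = 0.2958
R = 1 / (1 − 0.2958) = 1.420
Css,max = 14.6 × 1.420 = 20.73 mcg/L
Css,min = Css,max × e^(−kτ) = 20.73 × 0.2958 ≈ 6.13 mcg/L

6.13 mcg/L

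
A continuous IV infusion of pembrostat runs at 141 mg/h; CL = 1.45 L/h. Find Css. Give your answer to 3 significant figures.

Css = infusion rate / CL = 141 / 1.45 ≈ 97.2 µg/mL

97.2 µg/mL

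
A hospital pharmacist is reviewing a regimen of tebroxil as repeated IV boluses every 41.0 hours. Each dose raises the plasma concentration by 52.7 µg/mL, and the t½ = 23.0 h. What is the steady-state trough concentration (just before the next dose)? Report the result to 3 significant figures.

k = ln 2 / 23.0 = 0.03014 h⁻¹
Fraction remaining after one interval: e^(−kτ) = e^(−0.03014 × 41.0) = 0.2907
R = 1 / (1 − 0.2907) = 1.410
Css,max = 52.7 × 1.410 = 74.29 µg/mL
Css,min = Css,max × e^(−kτ) = 74.29 × 0.2907 ≈ 21.6 µg/mL

21.6 µg/mL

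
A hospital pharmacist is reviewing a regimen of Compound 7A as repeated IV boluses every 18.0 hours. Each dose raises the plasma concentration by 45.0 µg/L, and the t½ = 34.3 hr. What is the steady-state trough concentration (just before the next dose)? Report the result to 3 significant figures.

k = ln 2 / 34.3 = 0.02021 hr⁻¹
Fraction remaining after one interval: e^(−kτ) = e^(−0.02021 × 18.0) = 0.6951
R = 1 / (1 − 0.6951) = 3.279
Css,max = 45.0 × 3.279 = 147.6 µg/L
Css,min = Css,max × e^(−kτ) = 147.6 × 0.6951 ≈ 103 µg/L

103 µg/L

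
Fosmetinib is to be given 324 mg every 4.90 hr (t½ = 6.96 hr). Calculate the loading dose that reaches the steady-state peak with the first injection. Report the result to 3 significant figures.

839 mg

k = ln 2 / 6.96 = 0.09959 hr⁻¹
Accumulation ratio R = 1 / (1 − e^(−kτ)) = 1 / (1 − e^(−0.09959×4.90)) = 1 / (1 − 0.6139) = 2.590
Loading dose = maintenance dose × R = 324 × 2.590 ≈ 839 mg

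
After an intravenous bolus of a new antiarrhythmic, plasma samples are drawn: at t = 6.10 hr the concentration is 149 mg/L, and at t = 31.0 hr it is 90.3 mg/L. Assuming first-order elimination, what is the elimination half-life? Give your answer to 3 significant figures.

34.5 hours

k = ln(C₁/C₂) / (t₂ − t₁) = ln(149/90.3) / (31.0 − 6.10)
  = 0.5008 / 24.90 = 0.02011 hr⁻¹
t½ = ln 2 / k = ln 2 / 0.02011 ≈ 34.5 hours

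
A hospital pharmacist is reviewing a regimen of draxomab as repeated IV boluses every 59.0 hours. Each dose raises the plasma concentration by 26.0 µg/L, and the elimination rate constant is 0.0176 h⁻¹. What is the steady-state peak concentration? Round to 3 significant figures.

Fraction remaining after one interval: e^(−kτ) = e^(−0.01760 × 59.0) = 0.3540
R = 1 / (1 − 0.3540) = 1.548
Css,max = 26.0 × 1.548 ≈ 40.2 µg/L

40.2 µg/L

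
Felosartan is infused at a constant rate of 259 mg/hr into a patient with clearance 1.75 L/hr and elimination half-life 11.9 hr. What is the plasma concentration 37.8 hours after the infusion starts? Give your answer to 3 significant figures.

132 µg/mL

Css = rate / CL = 259 / 1.75 = 148.0 µg/mL
k = ln 2 / 11.9 = 0.05825 hr⁻¹
C(t) = Css (1 − e^(−kt)) = 148.0 × (1 − e^(−2.202)) = 148.0 × 0.8894 ≈ 132 µg/mL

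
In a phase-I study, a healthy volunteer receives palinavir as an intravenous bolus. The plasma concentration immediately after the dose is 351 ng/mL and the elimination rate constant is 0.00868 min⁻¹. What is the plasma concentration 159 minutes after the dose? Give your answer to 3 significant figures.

88.3 ng/mL

C(t) = C₀ e^(−kt) = 351 × e^(−0.008680 × 159) = 351 × e^(−1.380) = 351 × 0.2515 ≈ 88.3 ng/mL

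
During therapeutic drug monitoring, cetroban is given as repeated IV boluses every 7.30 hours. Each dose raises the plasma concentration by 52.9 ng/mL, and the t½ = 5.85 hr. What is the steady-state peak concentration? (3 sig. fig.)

91.4 ng/mL

k = ln 2 / 5.85 = 0.1185 hr⁻¹
Fraction remaining after one interval: e^(−kτ) = e^(−0.1185 × 7.30) = 0.4211
R = 1 / (1 − 0.4211) = 1.727
Css,max = 52.9 × 1.727 ≈ 91.4 ng/mL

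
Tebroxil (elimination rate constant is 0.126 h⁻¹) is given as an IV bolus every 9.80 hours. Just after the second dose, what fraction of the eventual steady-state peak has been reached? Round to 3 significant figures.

f_n = 1 − e^(−nkτ) = 1 − e^(−2 × 0.1260 × 9.80) = 1 − e^(−2.470) = 1 − 0.08462 ≈ 0.915

0.915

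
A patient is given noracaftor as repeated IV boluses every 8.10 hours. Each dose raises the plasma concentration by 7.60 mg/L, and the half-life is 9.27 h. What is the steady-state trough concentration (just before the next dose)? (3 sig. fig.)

k = ln 2 / 9.27 = 0.07477 h⁻¹
Fraction remaining after one interval: e^(−kτ) = e^(−0.07477 × 8.10) = 0.5457
R = 1 / (1 − 0.5457) = 2.201
Css,max = 7.60 × 2.201 = 16.73 mg/L
Css,min = Css,max × e^(−kτ) = 16.73 × 0.5457 ≈ 9.13 mg/L

9.13 mg/L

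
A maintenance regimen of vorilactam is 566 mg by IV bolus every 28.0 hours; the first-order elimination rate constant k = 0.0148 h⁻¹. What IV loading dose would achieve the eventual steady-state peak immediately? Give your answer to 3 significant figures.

Accumulation ratio R = 1 / (1 − e^(−kτ)) = 1 / (1 − e^(−0.01480×28.0)) = 1 / (1 − 0.6607) = 2.948
Loading dose = maintenance dose × R = 566 × 2.948 ≈ 1670 mg

1670 mg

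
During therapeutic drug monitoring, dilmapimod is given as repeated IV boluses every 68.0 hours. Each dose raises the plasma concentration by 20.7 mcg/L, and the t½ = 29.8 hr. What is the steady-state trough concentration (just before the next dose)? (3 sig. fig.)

k = ln 2 / 29.8 = 0.02326 hr⁻¹
Fraction remaining after one interval: e^(−kτ) = e^(−0.02326 × 68.0) = 0.2056
R = 1 / (1 − 0.2056) = 1.259
Css,max = 20.7 × 1.259 = 26.06 mcg/L
Css,min = Css,max × e^(−kτ) = 26.06 × 0.2056 ≈ 5.36 mcg/L

5.36 mcg/L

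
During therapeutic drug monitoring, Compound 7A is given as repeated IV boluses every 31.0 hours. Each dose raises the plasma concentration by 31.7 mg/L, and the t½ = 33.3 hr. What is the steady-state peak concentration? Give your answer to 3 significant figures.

k = ln 2 / 33.3 = 0.02082 hr⁻¹
Fraction remaining after one interval: e^(−kτ) = e^(−0.02082 × 31.0) = 0.5245
R = 1 / (1 − 0.5245) = 2.103
Css,max = 31.7 × 2.103 ≈ 66.7 mg/L

66.7 mg/L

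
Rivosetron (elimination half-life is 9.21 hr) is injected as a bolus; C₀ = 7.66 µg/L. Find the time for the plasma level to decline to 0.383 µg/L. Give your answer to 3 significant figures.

k = ln 2 / 9.21 = 0.07526 hr⁻¹
C(t) = C₀ e^(−kt)  ⇒  t = ln(C₀/C) / k
t = ln(7.66/0.383) / 0.07526 = 2.996 / 0.07526 ≈ 39.8 hours

39.8 hours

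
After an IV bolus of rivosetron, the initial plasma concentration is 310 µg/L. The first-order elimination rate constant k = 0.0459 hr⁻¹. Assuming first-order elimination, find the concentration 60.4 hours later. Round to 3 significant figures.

C(t) = C₀ e^(−kt) = 310 × e^(−0.04590 × 60.4) = 310 × e^(−2.772) = 310 × 0.06251 ≈ 19.4 µg/L

19.4 µg/L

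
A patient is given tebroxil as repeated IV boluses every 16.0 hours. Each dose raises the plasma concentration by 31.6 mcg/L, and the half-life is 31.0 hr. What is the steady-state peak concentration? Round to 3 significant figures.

105 mcg/L

k = ln 2 / 31.0 = 0.02236 hr⁻¹
Fraction remaining after one interval: e^(−kτ) = e^(−0.02236 × 16.0) = 0.6992
R = 1 / (1 − 0.6992) = 3.325
Css,max = 31.6 × 3.325 ≈ 105 mcg/L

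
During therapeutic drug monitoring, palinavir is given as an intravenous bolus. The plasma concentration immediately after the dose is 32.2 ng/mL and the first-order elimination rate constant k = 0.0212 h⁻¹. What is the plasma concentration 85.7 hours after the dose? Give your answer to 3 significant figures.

5.23 ng/mL

C(t) = C₀ e^(−kt) = 32.2 × e^(−0.02120 × 85.7) = 32.2 × e^(−1.817) = 32.2 × 0.1625 ≈ 5.23 ng/mL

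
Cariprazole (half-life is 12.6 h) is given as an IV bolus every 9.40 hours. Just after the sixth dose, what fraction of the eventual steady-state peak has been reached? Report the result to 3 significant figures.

k = ln 2 / 12.6 = 0.05501 h⁻¹
f_n = 1 − e^(−nkτ) = 1 − e^(−6 × 0.05501 × 9.40) = 1 − e^(−3.103) = 1 − 0.04493 ≈ 0.955

0.955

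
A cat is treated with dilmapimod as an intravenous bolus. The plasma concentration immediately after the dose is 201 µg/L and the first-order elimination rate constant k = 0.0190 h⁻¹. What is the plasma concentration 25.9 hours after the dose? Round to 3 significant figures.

123 µg/L

C(t) = C₀ e^(−kt) = 201 × e^(−0.01900 × 25.9) = 201 × e^(−0.4921) = 201 × 0.6113 ≈ 123 µg/L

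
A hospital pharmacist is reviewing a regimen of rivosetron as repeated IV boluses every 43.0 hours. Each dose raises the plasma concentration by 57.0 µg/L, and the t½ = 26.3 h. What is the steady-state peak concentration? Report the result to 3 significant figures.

k = ln 2 / 26.3 = 0.02636 h⁻¹
Fraction remaining after one interval: e^(−kτ) = e^(−0.02636 × 43.0) = 0.3220
R = 1 / (1 − 0.3220) = 1.475
Css,max = 57.0 × 1.475 ≈ 84.1 µg/L

84.1 µg/L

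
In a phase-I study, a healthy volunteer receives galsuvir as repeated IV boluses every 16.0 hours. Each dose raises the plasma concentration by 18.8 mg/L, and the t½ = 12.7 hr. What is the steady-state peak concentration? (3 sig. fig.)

k = ln 2 / 12.7 = 0.05458 hr⁻¹
Fraction remaining after one interval: e^(−kτ) = e^(−0.05458 × 16.0) = 0.4176
R = 1 / (1 − 0.4176) = 1.717
Css,max = 18.8 × 1.717 ≈ 32.3 mg/L

32.3 mg/L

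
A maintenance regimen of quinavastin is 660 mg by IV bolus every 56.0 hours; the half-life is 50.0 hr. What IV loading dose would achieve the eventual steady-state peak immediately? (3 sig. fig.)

1220 mg

k = ln 2 / 50.0 = 0.01386 hr⁻¹
Accumulation ratio R = 1 / (1 − e^(−kτ)) = 1 / (1 − e^(−0.01386×56.0)) = 1 / (1 − 0.4601) = 1.852
Loading dose = maintenance dose × R = 660 × 1.852 ≈ 1220 mg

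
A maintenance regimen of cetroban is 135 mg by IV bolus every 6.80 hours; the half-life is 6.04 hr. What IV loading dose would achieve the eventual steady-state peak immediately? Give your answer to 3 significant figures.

249 mg

k = ln 2 / 6.04 = 0.1148 hr⁻¹
Accumulation ratio R = 1 / (1 − e^(−kτ)) = 1 / (1 − e^(−0.1148×6.80)) = 1 / (1 − 0.4582) = 1.846
Loading dose = maintenance dose × R = 135 × 1.846 ≈ 249 mg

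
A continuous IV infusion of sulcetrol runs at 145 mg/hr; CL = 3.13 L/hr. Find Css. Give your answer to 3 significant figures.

Css = infusion rate / CL = 145 / 3.13 ≈ 46.3 µg/mL

46.3 µg/mL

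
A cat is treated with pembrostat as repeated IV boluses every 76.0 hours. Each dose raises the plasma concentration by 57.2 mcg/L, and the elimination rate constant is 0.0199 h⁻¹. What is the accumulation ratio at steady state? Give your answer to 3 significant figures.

Fraction remaining after one interval: e^(−kτ) = e^(−0.01990 × 76.0) = 0.2204
R = 1 / (1 − 0.2204) = 1 / 0.7796 ≈ 1.28

1.28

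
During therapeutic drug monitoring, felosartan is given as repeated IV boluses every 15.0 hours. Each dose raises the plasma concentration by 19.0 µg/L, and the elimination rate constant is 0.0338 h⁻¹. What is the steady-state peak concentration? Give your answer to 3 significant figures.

Fraction remaining after one interval: e^(−kτ) = e^(−0.03380 × 15.0) = 0.6023
R = 1 / (1 − 0.6023) = 2.514
Css,max = 19.0 × 2.514 ≈ 47.8 µg/L

47.8 µg/L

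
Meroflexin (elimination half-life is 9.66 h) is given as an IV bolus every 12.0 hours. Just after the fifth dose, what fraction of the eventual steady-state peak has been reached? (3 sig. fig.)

k = ln 2 / 9.66 = 0.07175 h⁻¹
f_n = 1 − e^(−nkτ) = 1 − e^(−5 × 0.07175 × 12.0) = 1 − e^(−4.305) = 1 − 0.01350 ≈ 0.987

0.987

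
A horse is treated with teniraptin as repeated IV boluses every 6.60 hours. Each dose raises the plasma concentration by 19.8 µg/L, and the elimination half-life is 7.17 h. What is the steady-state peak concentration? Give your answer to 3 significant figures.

k = ln 2 / 7.17 = 0.09667 h⁻¹
Fraction remaining after one interval: e^(−kτ) = e^(−0.09667 × 6.60) = 0.5283
R = 1 / (1 − 0.5283) = 2.120
Css,max = 19.8 × 2.120 ≈ 42.0 µg/L

42.0 µg/L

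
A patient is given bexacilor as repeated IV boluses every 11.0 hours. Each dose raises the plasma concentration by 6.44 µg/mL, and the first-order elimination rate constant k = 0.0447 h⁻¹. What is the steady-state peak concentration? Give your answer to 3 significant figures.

Fraction remaining after one interval: e^(−kτ) = e^(−0.04470 × 11.0) = 0.6116
R = 1 / (1 − 0.6116) = 2.575
Css,max = 6.44 × 2.575 ≈ 16.6 µg/mL

16.6 µg/mL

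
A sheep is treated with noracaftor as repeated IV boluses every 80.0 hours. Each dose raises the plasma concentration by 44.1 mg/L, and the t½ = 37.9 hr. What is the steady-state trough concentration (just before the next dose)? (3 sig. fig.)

k = ln 2 / 37.9 = 0.01829 hr⁻¹
Fraction remaining after one interval: e^(−kτ) = e^(−0.01829 × 80.0) = 0.2315
R = 1 / (1 − 0.2315) = 1.301
Css,max = 44.1 × 1.301 = 57.39 mg/L
Css,min = Css,max × e^(−kτ) = 57.39 × 0.2315 ≈ 13.3 mg/L

13.3 mg/L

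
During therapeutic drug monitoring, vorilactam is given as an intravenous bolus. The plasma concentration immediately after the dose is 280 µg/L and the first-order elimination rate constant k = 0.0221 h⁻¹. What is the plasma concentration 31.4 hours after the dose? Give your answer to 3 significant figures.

C(t) = C₀ e^(−kt) = 280 × e^(−0.02210 × 31.4) = 280 × e^(−0.6939) = 280 × 0.4996 ≈ 140 µg/L

140 µg/L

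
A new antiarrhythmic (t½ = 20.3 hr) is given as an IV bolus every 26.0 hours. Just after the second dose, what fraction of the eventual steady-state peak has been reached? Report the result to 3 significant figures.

k = ln 2 / 20.3 = 0.03415 hr⁻¹
f_n = 1 − e^(−nkτ) = 1 − e^(−2 × 0.03415 × 26.0) = 1 − e^(−1.776) = 1 − 0.1694 ≈ 0.831

0.831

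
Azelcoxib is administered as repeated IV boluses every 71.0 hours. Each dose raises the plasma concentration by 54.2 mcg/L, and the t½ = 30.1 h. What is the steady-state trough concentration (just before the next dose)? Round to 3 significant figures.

k = ln 2 / 30.1 = 0.02303 h⁻¹
Fraction remaining after one interval: e^(−kτ) = e^(−0.02303 × 71.0) = 0.1950
R = 1 / (1 − 0.1950) = 1.242
Css,max = 54.2 × 1.242 = 67.33 mcg/L
Css,min = Css,max × e^(−kτ) = 67.33 × 0.1950 ≈ 13.1 mcg/L

13.1 mcg/L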